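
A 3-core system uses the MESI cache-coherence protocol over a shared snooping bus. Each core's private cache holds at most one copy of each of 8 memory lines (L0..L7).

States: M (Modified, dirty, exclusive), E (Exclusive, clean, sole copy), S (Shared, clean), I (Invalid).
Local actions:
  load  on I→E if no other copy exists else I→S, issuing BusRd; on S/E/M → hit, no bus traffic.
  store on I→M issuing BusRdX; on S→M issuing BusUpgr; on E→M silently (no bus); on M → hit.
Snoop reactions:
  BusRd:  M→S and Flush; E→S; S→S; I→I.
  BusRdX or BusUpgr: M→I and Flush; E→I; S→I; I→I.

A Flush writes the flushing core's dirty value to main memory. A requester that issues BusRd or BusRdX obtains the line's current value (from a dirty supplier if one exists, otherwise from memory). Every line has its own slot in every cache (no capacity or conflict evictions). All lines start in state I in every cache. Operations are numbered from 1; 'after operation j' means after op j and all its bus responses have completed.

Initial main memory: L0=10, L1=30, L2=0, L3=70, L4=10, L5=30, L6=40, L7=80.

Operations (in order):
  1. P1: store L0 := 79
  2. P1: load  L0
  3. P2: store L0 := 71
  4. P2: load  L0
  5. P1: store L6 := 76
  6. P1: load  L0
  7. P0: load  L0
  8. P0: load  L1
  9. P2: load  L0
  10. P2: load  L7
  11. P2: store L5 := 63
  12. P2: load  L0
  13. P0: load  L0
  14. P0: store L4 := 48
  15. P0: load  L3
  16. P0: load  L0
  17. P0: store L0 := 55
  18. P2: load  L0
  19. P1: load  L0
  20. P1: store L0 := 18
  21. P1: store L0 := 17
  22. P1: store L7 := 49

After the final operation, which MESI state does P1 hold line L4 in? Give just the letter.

state = I

1. P1: store L0 := 79  bus=[BusRdX]  L0: P0=I P1=M P2=I  mem[L0]=10
2. P1: load  L0  bus=[-]  L0: P0=I P1=M P2=I  mem[L0]=10
3. P2: store L0 := 71  bus=[BusRdX,Flush]  L0: P0=I P1=I P2=M  mem[L0]=79
4. P2: load  L0  bus=[-]  L0: P0=I P1=I P2=M  mem[L0]=79
5. P1: store L6 := 76  bus=[BusRdX]  L6: P0=I P1=M P2=I  mem[L6]=40
6. P1: load  L0  bus=[BusRd,Flush]  L0: P0=I P1=S P2=S  mem[L0]=71
7. P0: load  L0  bus=[BusRd]  L0: P0=S P1=S P2=S  mem[L0]=71
8. P0: load  L1  bus=[BusRd]  L1: P0=E P1=I P2=I  mem[L1]=30
9. P2: load  L0  bus=[-]  L0: P0=S P1=S P2=S  mem[L0]=71
10. P2: load  L7  bus=[BusRd]  L7: P0=I P1=I P2=E  mem[L7]=80
11. P2: store L5 := 63  bus=[BusRdX]  L5: P0=I P1=I P2=M  mem[L5]=30
12. P2: load  L0  bus=[-]  L0: P0=S P1=S P2=S  mem[L0]=71
13. P0: load  L0  bus=[-]  L0: P0=S P1=S P2=S  mem[L0]=71
14. P0: store L4 := 48  bus=[BusRdX]  L4: P0=M P1=I P2=I  mem[L4]=10
15. P0: load  L3  bus=[BusRd]  L3: P0=E P1=I P2=I  mem[L3]=70
16. P0: load  L0  bus=[-]  L0: P0=S P1=S P2=S  mem[L0]=71
17. P0: store L0 := 55  bus=[BusUpgr]  L0: P0=M P1=I P2=I  mem[L0]=71
18. P2: load  L0  bus=[BusRd,Flush]  L0: P0=S P1=I P2=S  mem[L0]=55
19. P1: load  L0  bus=[BusRd]  L0: P0=S P1=S P2=S  mem[L0]=55
20. P1: store L0 := 18  bus=[BusUpgr]  L0: P0=I P1=M P2=I  mem[L0]=55
21. P1: store L0 := 17  bus=[-]  L0: P0=I P1=M P2=I  mem[L0]=55
22. P1: store L7 := 49  bus=[BusRdX]  L7: P0=I P1=M P2=I  mem[L7]=80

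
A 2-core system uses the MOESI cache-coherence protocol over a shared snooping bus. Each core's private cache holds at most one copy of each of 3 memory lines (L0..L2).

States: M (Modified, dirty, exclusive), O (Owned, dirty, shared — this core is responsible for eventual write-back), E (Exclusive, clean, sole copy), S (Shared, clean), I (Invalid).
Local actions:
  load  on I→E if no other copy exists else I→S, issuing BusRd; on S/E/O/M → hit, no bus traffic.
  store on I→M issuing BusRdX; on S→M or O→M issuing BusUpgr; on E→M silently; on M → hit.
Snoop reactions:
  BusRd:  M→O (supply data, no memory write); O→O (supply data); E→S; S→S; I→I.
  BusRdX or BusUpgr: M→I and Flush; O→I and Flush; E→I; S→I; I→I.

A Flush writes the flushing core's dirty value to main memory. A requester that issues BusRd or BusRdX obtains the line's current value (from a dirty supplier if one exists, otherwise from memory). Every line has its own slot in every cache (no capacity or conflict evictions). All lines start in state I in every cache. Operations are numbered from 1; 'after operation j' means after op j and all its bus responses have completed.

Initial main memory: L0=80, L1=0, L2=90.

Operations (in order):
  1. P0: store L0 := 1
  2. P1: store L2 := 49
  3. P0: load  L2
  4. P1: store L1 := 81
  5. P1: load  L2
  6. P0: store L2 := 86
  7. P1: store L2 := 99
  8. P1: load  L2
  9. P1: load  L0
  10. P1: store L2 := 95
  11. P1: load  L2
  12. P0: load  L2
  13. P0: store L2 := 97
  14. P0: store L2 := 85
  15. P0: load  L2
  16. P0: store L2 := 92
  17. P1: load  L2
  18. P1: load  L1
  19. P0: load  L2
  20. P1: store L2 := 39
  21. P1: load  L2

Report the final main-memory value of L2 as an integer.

[1] P0: store L0 := 1 | P0:M(1), P1:I | bus: BusRdX
[2] P1: store L2 := 49 | P0:I, P1:M(49) | bus: BusRdX
[3] P0: load  L2 | P0:S(49), P1:O(49) | bus: BusRd
[4] P1: store L1 := 81 | P0:I, P1:M(81) | bus: BusRdX
[5] P1: load  L2 | P0:S(49), P1:O(49) | bus: none
[6] P0: store L2 := 86 | P0:M(86), P1:I | bus: BusUpgr,Flush
[7] P1: store L2 := 99 | P0:I, P1:M(99) | bus: BusRdX,Flush
[8] P1: load  L2 | P0:I, P1:M(99) | bus: none
[9] P1: load  L0 | P0:O(1), P1:S(1) | bus: BusRd
[10] P1: store L2 := 95 | P0:I, P1:M(95) | bus: none
[11] P1: load  L2 | P0:I, P1:M(95) | bus: none
[12] P0: load  L2 | P0:S(95), P1:O(95) | bus: BusRd
[13] P0: store L2 := 97 | P0:M(97), P1:I | bus: BusUpgr,Flush
[14] P0: store L2 := 85 | P0:M(85), P1:I | bus: none
[15] P0: load  L2 | P0:M(85), P1:I | bus: none
[16] P0: store L2 := 92 | P0:M(92), P1:I | bus: none
[17] P1: load  L2 | P0:O(92), P1:S(92) | bus: BusRd
[18] P1: load  L1 | P0:I, P1:M(81) | bus: none
[19] P0: load  L2 | P0:O(92), P1:S(92) | bus: none
[20] P1: store L2 := 39 | P0:I, P1:M(39) | bus: BusUpgr,Flush
[21] P1: load  L2 | P0:I, P1:M(39) | bus: none

memory[L2] = 92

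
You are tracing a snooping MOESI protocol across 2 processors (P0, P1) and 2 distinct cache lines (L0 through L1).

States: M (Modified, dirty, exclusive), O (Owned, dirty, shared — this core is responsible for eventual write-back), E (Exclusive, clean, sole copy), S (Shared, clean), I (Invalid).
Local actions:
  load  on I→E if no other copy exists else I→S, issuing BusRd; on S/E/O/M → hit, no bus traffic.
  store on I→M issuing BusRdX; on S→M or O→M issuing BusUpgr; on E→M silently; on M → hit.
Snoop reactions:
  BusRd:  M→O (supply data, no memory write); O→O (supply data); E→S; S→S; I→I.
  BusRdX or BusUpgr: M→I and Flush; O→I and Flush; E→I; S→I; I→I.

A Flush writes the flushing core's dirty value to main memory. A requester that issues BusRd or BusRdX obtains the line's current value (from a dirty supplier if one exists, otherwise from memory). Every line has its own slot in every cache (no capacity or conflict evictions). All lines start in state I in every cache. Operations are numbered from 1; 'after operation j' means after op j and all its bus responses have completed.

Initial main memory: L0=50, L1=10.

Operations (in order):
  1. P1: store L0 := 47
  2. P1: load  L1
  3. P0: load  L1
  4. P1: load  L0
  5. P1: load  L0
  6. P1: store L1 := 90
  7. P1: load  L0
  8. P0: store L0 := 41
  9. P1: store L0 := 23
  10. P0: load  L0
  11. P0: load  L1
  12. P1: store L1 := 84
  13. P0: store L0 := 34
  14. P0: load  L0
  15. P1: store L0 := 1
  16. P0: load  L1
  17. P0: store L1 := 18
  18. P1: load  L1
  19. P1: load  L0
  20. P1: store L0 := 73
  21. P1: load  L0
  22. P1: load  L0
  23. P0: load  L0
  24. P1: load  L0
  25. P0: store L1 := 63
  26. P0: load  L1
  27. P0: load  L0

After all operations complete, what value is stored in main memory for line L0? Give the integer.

memory[L0] = 34

step 1: P1: store L0 := 47  ⟶  IM  (L0)  txn=BusRdX  M[L0]=50
step 2: P1: load  L1  ⟶  IE  (L1)  txn=BusRd  M[L1]=10
step 3: P0: load  L1  ⟶  SS  (L1)  txn=BusRd  M[L1]=10
step 4: P1: load  L0  ⟶  IM  (L0)  txn=∅  M[L0]=50
step 5: P1: load  L0  ⟶  IM  (L0)  txn=∅  M[L0]=50
step 6: P1: store L1 := 90  ⟶  IM  (L1)  txn=BusUpgr  M[L1]=10
step 7: P1: load  L0  ⟶  IM  (L0)  txn=∅  M[L0]=50
step 8: P0: store L0 := 41  ⟶  MI  (L0)  txn=BusRdX+Flush  M[L0]=47
step 9: P1: store L0 := 23  ⟶  IM  (L0)  txn=BusRdX+Flush  M[L0]=41
step 10: P0: load  L0  ⟶  SO  (L0)  txn=BusRd  M[L0]=41
step 11: P0: load  L1  ⟶  SO  (L1)  txn=BusRd  M[L1]=10
step 12: P1: store L1 := 84  ⟶  IM  (L1)  txn=BusUpgr  M[L1]=10
step 13: P0: store L0 := 34  ⟶  MI  (L0)  txn=BusUpgr+Flush  M[L0]=23
step 14: P0: load  L0  ⟶  MI  (L0)  txn=∅  M[L0]=23
step 15: P1: store L0 := 1  ⟶  IM  (L0)  txn=BusRdX+Flush  M[L0]=34
step 16: P0: load  L1  ⟶  SO  (L1)  txn=BusRd  M[L1]=10
step 17: P0: store L1 := 18  ⟶  MI  (L1)  txn=BusUpgr+Flush  M[L1]=84
step 18: P1: load  L1  ⟶  OS  (L1)  txn=BusRd  M[L1]=84
step 19: P1: load  L0  ⟶  IM  (L0)  txn=∅  M[L0]=34
step 20: P1: store L0 := 73  ⟶  IM  (L0)  txn=∅  M[L0]=34
step 21: P1: load  L0  ⟶  IM  (L0)  txn=∅  M[L0]=34
step 22: P1: load  L0  ⟶  IM  (L0)  txn=∅  M[L0]=34
step 23: P0: load  L0  ⟶  SO  (L0)  txn=BusRd  M[L0]=34
step 24: P1: load  L0  ⟶  SO  (L0)  txn=∅  M[L0]=34
step 25: P0: store L1 := 63  ⟶  MI  (L1)  txn=BusUpgr  M[L1]=84
step 26: P0: load  L1  ⟶  MI  (L1)  txn=∅  M[L1]=84
step 27: P0: load  L0  ⟶  SO  (L0)  txn=∅  M[L0]=34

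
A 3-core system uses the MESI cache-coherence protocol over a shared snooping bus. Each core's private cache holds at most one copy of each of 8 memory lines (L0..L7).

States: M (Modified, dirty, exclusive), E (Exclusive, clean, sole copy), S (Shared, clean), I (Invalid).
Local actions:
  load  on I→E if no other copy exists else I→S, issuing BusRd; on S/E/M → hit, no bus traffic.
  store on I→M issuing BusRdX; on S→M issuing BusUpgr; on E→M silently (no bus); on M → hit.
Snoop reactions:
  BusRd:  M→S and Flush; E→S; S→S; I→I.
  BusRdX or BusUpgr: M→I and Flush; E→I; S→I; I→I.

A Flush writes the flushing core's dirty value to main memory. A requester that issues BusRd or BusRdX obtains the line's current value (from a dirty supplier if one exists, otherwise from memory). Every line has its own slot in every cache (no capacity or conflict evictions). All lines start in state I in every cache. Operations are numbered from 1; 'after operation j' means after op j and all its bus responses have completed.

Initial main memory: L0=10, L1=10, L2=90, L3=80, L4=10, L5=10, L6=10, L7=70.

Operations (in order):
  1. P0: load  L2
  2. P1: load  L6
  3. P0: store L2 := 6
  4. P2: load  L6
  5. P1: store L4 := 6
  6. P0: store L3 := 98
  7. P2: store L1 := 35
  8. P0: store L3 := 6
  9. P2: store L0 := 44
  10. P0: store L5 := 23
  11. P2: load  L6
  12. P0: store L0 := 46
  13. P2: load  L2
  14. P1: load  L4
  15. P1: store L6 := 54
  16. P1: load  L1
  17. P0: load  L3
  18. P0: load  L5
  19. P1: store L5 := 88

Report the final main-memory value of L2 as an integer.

  op1 P0: load  L2 → E/I/I on L2; bus BusRd; mem=90
  op2 P1: load  L6 → I/E/I on L6; bus BusRd; mem=10
  op3 P0: store L2 := 6 → M/I/I on L2; bus (none); mem=90
  op4 P2: load  L6 → I/S/S on L6; bus BusRd; mem=10
  op5 P1: store L4 := 6 → I/M/I on L4; bus BusRdX; mem=10
  op6 P0: store L3 := 98 → M/I/I on L3; bus BusRdX; mem=80
  op7 P2: store L1 := 35 → I/I/M on L1; bus BusRdX; mem=10
  op8 P0: store L3 := 6 → M/I/I on L3; bus (none); mem=80
  op9 P2: store L0 := 44 → I/I/M on L0; bus BusRdX; mem=10
  op10 P0: store L5 := 23 → M/I/I on L5; bus BusRdX; mem=10
  op11 P2: load  L6 → I/S/S on L6; bus (none); mem=10
  op12 P0: store L0 := 46 → M/I/I on L0; bus BusRdX Flush; mem=44
  op13 P2: load  L2 → S/I/S on L2; bus BusRd Flush; mem=6
  op14 P1: load  L4 → I/M/I on L4; bus (none); mem=10
  op15 P1: store L6 := 54 → I/M/I on L6; bus BusUpgr; mem=10
  op16 P1: load  L1 → I/S/S on L1; bus BusRd Flush; mem=35
  op17 P0: load  L3 → M/I/I on L3; bus (none); mem=80
  op18 P0: load  L5 → M/I/I on L5; bus (none); mem=10
  op19 P1: store L5 := 88 → I/M/I on L5; bus BusRdX Flush; mem=23

memory[L2] = 6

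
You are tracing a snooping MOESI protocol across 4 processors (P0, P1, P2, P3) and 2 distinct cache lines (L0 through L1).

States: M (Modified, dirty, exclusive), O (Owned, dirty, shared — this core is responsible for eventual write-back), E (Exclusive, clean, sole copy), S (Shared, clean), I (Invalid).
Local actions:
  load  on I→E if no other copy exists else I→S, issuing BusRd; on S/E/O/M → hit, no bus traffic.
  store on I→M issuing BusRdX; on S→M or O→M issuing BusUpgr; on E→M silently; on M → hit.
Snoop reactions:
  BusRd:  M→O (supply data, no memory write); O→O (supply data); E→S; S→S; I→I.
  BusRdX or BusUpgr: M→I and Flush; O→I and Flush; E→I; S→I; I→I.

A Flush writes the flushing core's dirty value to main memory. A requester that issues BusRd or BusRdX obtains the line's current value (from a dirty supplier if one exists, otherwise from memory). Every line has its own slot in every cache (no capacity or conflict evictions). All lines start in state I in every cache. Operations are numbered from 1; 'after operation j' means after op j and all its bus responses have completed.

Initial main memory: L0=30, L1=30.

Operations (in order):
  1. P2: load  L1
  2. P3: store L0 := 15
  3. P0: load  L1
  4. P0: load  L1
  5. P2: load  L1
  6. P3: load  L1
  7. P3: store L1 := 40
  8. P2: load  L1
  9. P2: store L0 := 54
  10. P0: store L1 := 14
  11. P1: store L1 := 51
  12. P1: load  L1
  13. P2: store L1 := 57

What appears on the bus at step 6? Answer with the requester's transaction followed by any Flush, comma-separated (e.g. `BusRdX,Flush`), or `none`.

bus = BusRd

  op1 P2: load  L1 → I/I/E/I on L1; bus BusRd; mem=30
  op2 P3: store L0 := 15 → I/I/I/M on L0; bus BusRdX; mem=30
  op3 P0: load  L1 → S/I/S/I on L1; bus BusRd; mem=30
  op4 P0: load  L1 → S/I/S/I on L1; bus (none); mem=30
  op5 P2: load  L1 → S/I/S/I on L1; bus (none); mem=30
  op6 P3: load  L1 → S/I/S/S on L1; bus BusRd; mem=30
  op7 P3: store L1 := 40 → I/I/I/M on L1; bus BusUpgr; mem=30
  op8 P2: load  L1 → I/I/S/O on L1; bus BusRd; mem=30
  op9 P2: store L0 := 54 → I/I/M/I on L0; bus BusRdX Flush; mem=15
  op10 P0: store L1 := 14 → M/I/I/I on L1; bus BusRdX Flush; mem=40
  op11 P1: store L1 := 51 → I/M/I/I on L1; bus BusRdX Flush; mem=14
  op12 P1: load  L1 → I/M/I/I on L1; bus (none); mem=14
  op13 P2: store L1 := 57 → I/I/M/I on L1; bus BusRdX Flush; mem=51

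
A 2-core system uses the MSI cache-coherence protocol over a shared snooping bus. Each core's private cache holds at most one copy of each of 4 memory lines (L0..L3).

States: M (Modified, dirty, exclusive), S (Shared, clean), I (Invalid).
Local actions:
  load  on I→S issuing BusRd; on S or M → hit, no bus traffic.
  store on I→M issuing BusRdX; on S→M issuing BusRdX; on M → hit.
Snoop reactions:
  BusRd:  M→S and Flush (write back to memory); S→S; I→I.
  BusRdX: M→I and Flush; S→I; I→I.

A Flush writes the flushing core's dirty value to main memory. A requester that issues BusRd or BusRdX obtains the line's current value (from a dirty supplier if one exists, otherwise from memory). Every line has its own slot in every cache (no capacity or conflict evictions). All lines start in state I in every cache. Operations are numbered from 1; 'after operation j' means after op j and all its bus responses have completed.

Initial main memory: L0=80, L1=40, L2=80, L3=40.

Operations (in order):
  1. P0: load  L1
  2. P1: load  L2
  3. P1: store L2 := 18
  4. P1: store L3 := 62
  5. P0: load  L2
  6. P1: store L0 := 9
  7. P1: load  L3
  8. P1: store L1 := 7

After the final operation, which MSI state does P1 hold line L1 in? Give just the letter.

state = M

step 1: P0: load  L1  ⟶  SI  (L1)  txn=BusRd  M[L1]=40
step 2: P1: load  L2  ⟶  IS  (L2)  txn=BusRd  M[L2]=80
step 3: P1: store L2 := 18  ⟶  IM  (L2)  txn=BusRdX  M[L2]=80
step 4: P1: store L3 := 62  ⟶  IM  (L3)  txn=BusRdX  M[L3]=40
step 5: P0: load  L2  ⟶  SS  (L2)  txn=BusRd+Flush  M[L2]=18
step 6: P1: store L0 := 9  ⟶  IM  (L0)  txn=BusRdX  M[L0]=80
step 7: P1: load  L3  ⟶  IM  (L3)  txn=∅  M[L3]=40
step 8: P1: store L1 := 7  ⟶  IM  (L1)  txn=BusRdX  M[L1]=40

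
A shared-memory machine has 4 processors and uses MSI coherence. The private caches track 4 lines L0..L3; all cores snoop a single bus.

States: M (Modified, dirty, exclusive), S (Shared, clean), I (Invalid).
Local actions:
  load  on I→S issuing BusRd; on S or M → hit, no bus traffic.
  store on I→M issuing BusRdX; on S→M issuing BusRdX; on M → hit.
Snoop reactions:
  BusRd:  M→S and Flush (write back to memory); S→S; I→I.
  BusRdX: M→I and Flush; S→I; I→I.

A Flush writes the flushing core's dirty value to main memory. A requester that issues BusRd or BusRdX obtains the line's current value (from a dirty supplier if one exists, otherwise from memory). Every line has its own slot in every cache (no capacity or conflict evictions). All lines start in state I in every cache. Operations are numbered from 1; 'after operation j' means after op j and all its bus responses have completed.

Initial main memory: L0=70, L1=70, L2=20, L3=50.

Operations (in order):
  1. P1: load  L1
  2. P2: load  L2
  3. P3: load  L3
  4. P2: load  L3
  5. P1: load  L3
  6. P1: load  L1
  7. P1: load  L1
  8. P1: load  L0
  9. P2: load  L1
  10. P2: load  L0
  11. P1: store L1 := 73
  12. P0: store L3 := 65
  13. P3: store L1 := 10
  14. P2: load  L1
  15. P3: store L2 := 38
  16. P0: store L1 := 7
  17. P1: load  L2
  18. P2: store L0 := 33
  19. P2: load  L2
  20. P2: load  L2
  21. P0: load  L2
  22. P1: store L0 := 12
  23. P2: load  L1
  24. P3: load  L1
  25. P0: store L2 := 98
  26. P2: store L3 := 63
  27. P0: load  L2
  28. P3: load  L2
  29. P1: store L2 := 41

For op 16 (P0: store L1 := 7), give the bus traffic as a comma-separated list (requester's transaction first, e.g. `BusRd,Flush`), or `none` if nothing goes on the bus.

bus = BusRdX

[1] P1: load  L1 | P0:I, P1:S(70), P2:I, P3:I | bus: BusRd
[2] P2: load  L2 | P0:I, P1:I, P2:S(20), P3:I | bus: BusRd
[3] P3: load  L3 | P0:I, P1:I, P2:I, P3:S(50) | bus: BusRd
[4] P2: load  L3 | P0:I, P1:I, P2:S(50), P3:S(50) | bus: BusRd
[5] P1: load  L3 | P0:I, P1:S(50), P2:S(50), P3:S(50) | bus: BusRd
[6] P1: load  L1 | P0:I, P1:S(70), P2:I, P3:I | bus: none
[7] P1: load  L1 | P0:I, P1:S(70), P2:I, P3:I | bus: none
[8] P1: load  L0 | P0:I, P1:S(70), P2:I, P3:I | bus: BusRd
[9] P2: load  L1 | P0:I, P1:S(70), P2:S(70), P3:I | bus: BusRd
[10] P2: load  L0 | P0:I, P1:S(70), P2:S(70), P3:I | bus: BusRd
[11] P1: store L1 := 73 | P0:I, P1:M(73), P2:I, P3:I | bus: BusRdX
[12] P0: store L3 := 65 | P0:M(65), P1:I, P2:I, P3:I | bus: BusRdX
[13] P3: store L1 := 10 | P0:I, P1:I, P2:I, P3:M(10) | bus: BusRdX,Flush
[14] P2: load  L1 | P0:I, P1:I, P2:S(10), P3:S(10) | bus: BusRd,Flush
[15] P3: store L2 := 38 | P0:I, P1:I, P2:I, P3:M(38) | bus: BusRdX
[16] P0: store L1 := 7 | P0:M(7), P1:I, P2:I, P3:I | bus: BusRdX
[17] P1: load  L2 | P0:I, P1:S(38), P2:I, P3:S(38) | bus: BusRd,Flush
[18] P2: store L0 := 33 | P0:I, P1:I, P2:M(33), P3:I | bus: BusRdX
[19] P2: load  L2 | P0:I, P1:S(38), P2:S(38), P3:S(38) | bus: BusRd
[20] P2: load  L2 | P0:I, P1:S(38), P2:S(38), P3:S(38) | bus: none
[21] P0: load  L2 | P0:S(38), P1:S(38), P2:S(38), P3:S(38) | bus: BusRd
[22] P1: store L0 := 12 | P0:I, P1:M(12), P2:I, P3:I | bus: BusRdX,Flush
[23] P2: load  L1 | P0:S(7), P1:I, P2:S(7), P3:I | bus: BusRd,Flush
[24] P3: load  L1 | P0:S(7), P1:I, P2:S(7), P3:S(7) | bus: BusRd
[25] P0: store L2 := 98 | P0:M(98), P1:I, P2:I, P3:I | bus: BusRdX
[26] P2: store L3 := 63 | P0:I, P1:I, P2:M(63), P3:I | bus: BusRdX,Flush
[27] P0: load  L2 | P0:M(98), P1:I, P2:I, P3:I | bus: none
[28] P3: load  L2 | P0:S(98), P1:I, P2:I, P3:S(98) | bus: BusRd,Flush
[29] P1: store L2 := 41 | P0:I, P1:M(41), P2:I, P3:I | bus: BusRdX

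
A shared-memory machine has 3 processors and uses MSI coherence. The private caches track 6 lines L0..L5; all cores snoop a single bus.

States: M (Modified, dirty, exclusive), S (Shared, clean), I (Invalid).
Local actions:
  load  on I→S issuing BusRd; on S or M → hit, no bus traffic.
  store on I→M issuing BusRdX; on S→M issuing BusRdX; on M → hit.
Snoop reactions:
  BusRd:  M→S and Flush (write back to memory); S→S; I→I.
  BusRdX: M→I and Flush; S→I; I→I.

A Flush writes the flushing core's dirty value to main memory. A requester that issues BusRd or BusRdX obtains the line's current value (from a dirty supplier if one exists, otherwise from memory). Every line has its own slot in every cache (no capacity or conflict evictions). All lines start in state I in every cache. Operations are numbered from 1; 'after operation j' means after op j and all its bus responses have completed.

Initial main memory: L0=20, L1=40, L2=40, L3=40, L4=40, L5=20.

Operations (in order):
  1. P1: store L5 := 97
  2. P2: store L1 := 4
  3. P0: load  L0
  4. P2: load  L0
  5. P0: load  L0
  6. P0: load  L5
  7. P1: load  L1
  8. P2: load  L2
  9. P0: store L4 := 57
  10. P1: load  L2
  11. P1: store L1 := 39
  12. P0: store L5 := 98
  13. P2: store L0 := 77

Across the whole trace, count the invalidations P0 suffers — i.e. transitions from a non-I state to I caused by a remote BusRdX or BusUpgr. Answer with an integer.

step 1: P1: store L5 := 97  ⟶  IMI  (L5)  txn=BusRdX  M[L5]=20
step 2: P2: store L1 := 4  ⟶  IIM  (L1)  txn=BusRdX  M[L1]=40
step 3: P0: load  L0  ⟶  SII  (L0)  txn=BusRd  M[L0]=20
step 4: P2: load  L0  ⟶  SIS  (L0)  txn=BusRd  M[L0]=20
step 5: P0: load  L0  ⟶  SIS  (L0)  txn=∅  M[L0]=20
step 6: P0: load  L5  ⟶  SSI  (L5)  txn=BusRd+Flush  M[L5]=97
step 7: P1: load  L1  ⟶  ISS  (L1)  txn=BusRd+Flush  M[L1]=4
step 8: P2: load  L2  ⟶  IIS  (L2)  txn=BusRd  M[L2]=40
step 9: P0: store L4 := 57  ⟶  MII  (L4)  txn=BusRdX  M[L4]=40
step 10: P1: load  L2  ⟶  ISS  (L2)  txn=BusRd  M[L2]=40
step 11: P1: store L1 := 39  ⟶  IMI  (L1)  txn=BusRdX  M[L1]=4
step 12: P0: store L5 := 98  ⟶  MII  (L5)  txn=BusRdX  M[L5]=97
step 13: P2: store L0 := 77  ⟶  IIM  (L0)  txn=BusRdX  M[L0]=20

invalidations = 1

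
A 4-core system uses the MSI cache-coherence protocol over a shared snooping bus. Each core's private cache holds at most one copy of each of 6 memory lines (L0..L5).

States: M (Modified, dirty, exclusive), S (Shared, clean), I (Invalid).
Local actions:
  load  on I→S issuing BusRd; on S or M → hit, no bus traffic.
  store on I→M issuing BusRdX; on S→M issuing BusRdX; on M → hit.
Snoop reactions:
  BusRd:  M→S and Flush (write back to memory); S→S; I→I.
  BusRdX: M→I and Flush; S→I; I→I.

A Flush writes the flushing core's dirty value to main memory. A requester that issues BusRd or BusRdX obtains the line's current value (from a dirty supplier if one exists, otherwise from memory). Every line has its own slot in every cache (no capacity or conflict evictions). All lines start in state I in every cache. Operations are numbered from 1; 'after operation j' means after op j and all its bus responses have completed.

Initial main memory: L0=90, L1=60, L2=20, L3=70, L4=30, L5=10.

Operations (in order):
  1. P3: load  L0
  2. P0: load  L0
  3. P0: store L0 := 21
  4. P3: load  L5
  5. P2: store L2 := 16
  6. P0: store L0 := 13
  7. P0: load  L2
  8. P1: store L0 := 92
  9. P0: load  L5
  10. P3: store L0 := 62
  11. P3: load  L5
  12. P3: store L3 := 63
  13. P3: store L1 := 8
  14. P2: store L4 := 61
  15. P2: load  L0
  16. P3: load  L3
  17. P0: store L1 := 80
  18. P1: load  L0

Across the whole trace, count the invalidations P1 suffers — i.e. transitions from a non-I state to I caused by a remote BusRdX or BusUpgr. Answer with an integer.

invalidations = 1

step 1: P3: load  L0  ⟶  IIIS  (L0)  txn=BusRd  M[L0]=90
step 2: P0: load  L0  ⟶  SIIS  (L0)  txn=BusRd  M[L0]=90
step 3: P0: store L0 := 21  ⟶  MIII  (L0)  txn=BusRdX  M[L0]=90
step 4: P3: load  L5  ⟶  IIIS  (L5)  txn=BusRd  M[L5]=10
step 5: P2: store L2 := 16  ⟶  IIMI  (L2)  txn=BusRdX  M[L2]=20
step 6: P0: store L0 := 13  ⟶  MIII  (L0)  txn=∅  M[L0]=90
step 7: P0: load  L2  ⟶  SISI  (L2)  txn=BusRd+Flush  M[L2]=16
step 8: P1: store L0 := 92  ⟶  IMII  (L0)  txn=BusRdX+Flush  M[L0]=13
step 9: P0: load  L5  ⟶  SIIS  (L5)  txn=BusRd  M[L5]=10
step 10: P3: store L0 := 62  ⟶  IIIM  (L0)  txn=BusRdX+Flush  M[L0]=92
step 11: P3: load  L5  ⟶  SIIS  (L5)  txn=∅  M[L5]=10
step 12: P3: store L3 := 63  ⟶  IIIM  (L3)  txn=BusRdX  M[L3]=70
step 13: P3: store L1 := 8  ⟶  IIIM  (L1)  txn=BusRdX  M[L1]=60
step 14: P2: store L4 := 61  ⟶  IIMI  (L4)  txn=BusRdX  M[L4]=30
step 15: P2: load  L0  ⟶  IISS  (L0)  txn=BusRd+Flush  M[L0]=62
step 16: P3: load  L3  ⟶  IIIM  (L3)  txn=∅  M[L3]=70
step 17: P0: store L1 := 80  ⟶  MIII  (L1)  txn=BusRdX+Flush  M[L1]=8
step 18: P1: load  L0  ⟶  ISSS  (L0)  txn=BusRd  M[L0]=62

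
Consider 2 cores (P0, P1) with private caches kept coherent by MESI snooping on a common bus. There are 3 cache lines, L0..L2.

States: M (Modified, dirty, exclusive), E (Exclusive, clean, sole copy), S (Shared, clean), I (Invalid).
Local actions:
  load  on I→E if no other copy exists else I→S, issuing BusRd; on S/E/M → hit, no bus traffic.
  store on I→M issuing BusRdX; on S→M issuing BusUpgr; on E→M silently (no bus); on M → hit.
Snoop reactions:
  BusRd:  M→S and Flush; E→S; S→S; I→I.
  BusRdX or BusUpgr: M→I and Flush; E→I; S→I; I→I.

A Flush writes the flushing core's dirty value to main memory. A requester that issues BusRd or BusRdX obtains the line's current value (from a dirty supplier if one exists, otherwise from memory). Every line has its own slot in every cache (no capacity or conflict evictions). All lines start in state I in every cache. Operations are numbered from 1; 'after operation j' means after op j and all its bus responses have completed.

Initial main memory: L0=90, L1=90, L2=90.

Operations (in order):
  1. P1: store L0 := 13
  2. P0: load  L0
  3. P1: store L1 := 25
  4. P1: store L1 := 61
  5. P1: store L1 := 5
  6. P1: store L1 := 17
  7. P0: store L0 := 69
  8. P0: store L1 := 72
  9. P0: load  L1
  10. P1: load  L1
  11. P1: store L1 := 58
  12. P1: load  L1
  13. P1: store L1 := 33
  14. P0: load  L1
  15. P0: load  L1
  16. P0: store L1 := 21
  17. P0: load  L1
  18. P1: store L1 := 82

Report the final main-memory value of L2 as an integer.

1. P1: store L0 := 13  bus=[BusRdX]  L0: P0=I P1=M  mem[L0]=90
2. P0: load  L0  bus=[BusRd,Flush]  L0: P0=S P1=S  mem[L0]=13
3. P1: store L1 := 25  bus=[BusRdX]  L1: P0=I P1=M  mem[L1]=90
4. P1: store L1 := 61  bus=[-]  L1: P0=I P1=M  mem[L1]=90
5. P1: store L1 := 5  bus=[-]  L1: P0=I P1=M  mem[L1]=90
6. P1: store L1 := 17  bus=[-]  L1: P0=I P1=M  mem[L1]=90
7. P0: store L0 := 69  bus=[BusUpgr]  L0: P0=M P1=I  mem[L0]=13
8. P0: store L1 := 72  bus=[BusRdX,Flush]  L1: P0=M P1=I  mem[L1]=17
9. P0: load  L1  bus=[-]  L1: P0=M P1=I  mem[L1]=17
10. P1: load  L1  bus=[BusRd,Flush]  L1: P0=S P1=S  mem[L1]=72
11. P1: store L1 := 58  bus=[BusUpgr]  L1: P0=I P1=M  mem[L1]=72
12. P1: load  L1  bus=[-]  L1: P0=I P1=M  mem[L1]=72
13. P1: store L1 := 33  bus=[-]  L1: P0=I P1=M  mem[L1]=72
14. P0: load  L1  bus=[BusRd,Flush]  L1: P0=S P1=S  mem[L1]=33
15. P0: load  L1  bus=[-]  L1: P0=S P1=S  mem[L1]=33
16. P0: store L1 := 21  bus=[BusUpgr]  L1: P0=M P1=I  mem[L1]=33
17. P0: load  L1  bus=[-]  L1: P0=M P1=I  mem[L1]=33
18. P1: store L1 := 82  bus=[BusRdX,Flush]  L1: P0=I P1=M  mem[L1]=21

memory[L2] = 90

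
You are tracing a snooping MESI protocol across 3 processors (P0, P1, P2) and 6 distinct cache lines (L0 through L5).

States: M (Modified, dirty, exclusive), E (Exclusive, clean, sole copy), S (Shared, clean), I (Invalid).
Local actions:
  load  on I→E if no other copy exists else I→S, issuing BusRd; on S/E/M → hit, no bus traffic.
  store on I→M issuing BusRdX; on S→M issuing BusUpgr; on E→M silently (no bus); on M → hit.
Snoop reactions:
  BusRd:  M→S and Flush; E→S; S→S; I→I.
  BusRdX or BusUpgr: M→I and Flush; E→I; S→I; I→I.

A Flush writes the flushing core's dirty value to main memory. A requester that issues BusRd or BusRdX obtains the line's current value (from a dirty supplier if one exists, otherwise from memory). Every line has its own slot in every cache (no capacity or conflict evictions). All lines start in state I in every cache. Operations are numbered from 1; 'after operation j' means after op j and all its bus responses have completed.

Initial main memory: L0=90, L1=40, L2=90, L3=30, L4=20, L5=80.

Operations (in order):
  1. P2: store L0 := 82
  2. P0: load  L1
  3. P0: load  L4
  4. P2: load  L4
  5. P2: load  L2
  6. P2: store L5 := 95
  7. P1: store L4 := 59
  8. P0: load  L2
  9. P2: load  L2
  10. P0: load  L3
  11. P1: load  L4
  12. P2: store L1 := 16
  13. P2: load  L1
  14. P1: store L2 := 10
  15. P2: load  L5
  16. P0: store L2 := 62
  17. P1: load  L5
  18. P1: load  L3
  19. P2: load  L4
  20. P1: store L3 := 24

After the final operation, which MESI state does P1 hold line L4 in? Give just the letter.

1. P2: store L0 := 82  bus=[BusRdX]  L0: P0=I P1=I P2=M  mem[L0]=90
2. P0: load  L1  bus=[BusRd]  L1: P0=E P1=I P2=I  mem[L1]=40
3. P0: load  L4  bus=[BusRd]  L4: P0=E P1=I P2=I  mem[L4]=20
4. P2: load  L4  bus=[BusRd]  L4: P0=S P1=I P2=S  mem[L4]=20
5. P2: load  L2  bus=[BusRd]  L2: P0=I P1=I P2=E  mem[L2]=90
6. P2: store L5 := 95  bus=[BusRdX]  L5: P0=I P1=I P2=M  mem[L5]=80
7. P1: store L4 := 59  bus=[BusRdX]  L4: P0=I P1=M P2=I  mem[L4]=20
8. P0: load  L2  bus=[BusRd]  L2: P0=S P1=I P2=S  mem[L2]=90
9. P2: load  L2  bus=[-]  L2: P0=S P1=I P2=S  mem[L2]=90
10. P0: load  L3  bus=[BusRd]  L3: P0=E P1=I P2=I  mem[L3]=30
11. P1: load  L4  bus=[-]  L4: P0=I P1=M P2=I  mem[L4]=20
12. P2: store L1 := 16  bus=[BusRdX]  L1: P0=I P1=I P2=M  mem[L1]=40
13. P2: load  L1  bus=[-]  L1: P0=I P1=I P2=M  mem[L1]=40
14. P1: store L2 := 10  bus=[BusRdX]  L2: P0=I P1=M P2=I  mem[L2]=90
15. P2: load  L5  bus=[-]  L5: P0=I P1=I P2=M  mem[L5]=80
16. P0: store L2 := 62  bus=[BusRdX,Flush]  L2: P0=M P1=I P2=I  mem[L2]=10
17. P1: load  L5  bus=[BusRd,Flush]  L5: P0=I P1=S P2=S  mem[L5]=95
18. P1: load  L3  bus=[BusRd]  L3: P0=S P1=S P2=I  mem[L3]=30
19. P2: load  L4  bus=[BusRd,Flush]  L4: P0=I P1=S P2=S  mem[L4]=59
20. P1: store L3 := 24  bus=[BusUpgr]  L3: P0=I P1=M P2=I  mem[L3]=30

state = S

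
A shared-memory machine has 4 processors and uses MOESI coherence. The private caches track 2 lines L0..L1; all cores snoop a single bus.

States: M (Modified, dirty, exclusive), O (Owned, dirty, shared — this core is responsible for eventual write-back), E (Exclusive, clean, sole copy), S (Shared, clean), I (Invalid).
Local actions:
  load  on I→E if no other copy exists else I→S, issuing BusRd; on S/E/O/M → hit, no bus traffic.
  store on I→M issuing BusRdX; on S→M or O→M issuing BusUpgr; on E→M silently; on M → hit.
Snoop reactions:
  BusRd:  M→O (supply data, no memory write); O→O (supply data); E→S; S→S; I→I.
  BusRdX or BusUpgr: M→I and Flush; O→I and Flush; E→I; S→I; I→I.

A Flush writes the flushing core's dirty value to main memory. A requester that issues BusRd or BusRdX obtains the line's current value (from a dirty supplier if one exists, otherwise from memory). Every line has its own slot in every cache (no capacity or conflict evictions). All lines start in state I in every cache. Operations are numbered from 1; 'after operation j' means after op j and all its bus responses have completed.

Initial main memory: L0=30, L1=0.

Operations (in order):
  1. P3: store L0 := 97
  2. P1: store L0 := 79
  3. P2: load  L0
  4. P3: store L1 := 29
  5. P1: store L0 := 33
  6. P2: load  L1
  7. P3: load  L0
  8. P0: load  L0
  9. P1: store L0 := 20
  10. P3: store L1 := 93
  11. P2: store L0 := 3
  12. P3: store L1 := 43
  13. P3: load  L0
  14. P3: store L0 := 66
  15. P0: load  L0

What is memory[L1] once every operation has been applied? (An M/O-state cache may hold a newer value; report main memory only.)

memory[L1] = 0

  op1 P3: store L0 := 97 → I/I/I/M on L0; bus BusRdX; mem=30
  op2 P1: store L0 := 79 → I/M/I/I on L0; bus BusRdX Flush; mem=97
  op3 P2: load  L0 → I/O/S/I on L0; bus BusRd; mem=97
  op4 P3: store L1 := 29 → I/I/I/M on L1; bus BusRdX; mem=0
  op5 P1: store L0 := 33 → I/M/I/I on L0; bus BusUpgr; mem=97
  op6 P2: load  L1 → I/I/S/O on L1; bus BusRd; mem=0
  op7 P3: load  L0 → I/O/I/S on L0; bus BusRd; mem=97
  op8 P0: load  L0 → S/O/I/S on L0; bus BusRd; mem=97
  op9 P1: store L0 := 20 → I/M/I/I on L0; bus BusUpgr; mem=97
  op10 P3: store L1 := 93 → I/I/I/M on L1; bus BusUpgr; mem=0
  op11 P2: store L0 := 3 → I/I/M/I on L0; bus BusRdX Flush; mem=20
  op12 P3: store L1 := 43 → I/I/I/M on L1; bus (none); mem=0
  op13 P3: load  L0 → I/I/O/S on L0; bus BusRd; mem=20
  op14 P3: store L0 := 66 → I/I/I/M on L0; bus BusUpgr Flush; mem=3
  op15 P0: load  L0 → S/I/I/O on L0; bus BusRd; mem=3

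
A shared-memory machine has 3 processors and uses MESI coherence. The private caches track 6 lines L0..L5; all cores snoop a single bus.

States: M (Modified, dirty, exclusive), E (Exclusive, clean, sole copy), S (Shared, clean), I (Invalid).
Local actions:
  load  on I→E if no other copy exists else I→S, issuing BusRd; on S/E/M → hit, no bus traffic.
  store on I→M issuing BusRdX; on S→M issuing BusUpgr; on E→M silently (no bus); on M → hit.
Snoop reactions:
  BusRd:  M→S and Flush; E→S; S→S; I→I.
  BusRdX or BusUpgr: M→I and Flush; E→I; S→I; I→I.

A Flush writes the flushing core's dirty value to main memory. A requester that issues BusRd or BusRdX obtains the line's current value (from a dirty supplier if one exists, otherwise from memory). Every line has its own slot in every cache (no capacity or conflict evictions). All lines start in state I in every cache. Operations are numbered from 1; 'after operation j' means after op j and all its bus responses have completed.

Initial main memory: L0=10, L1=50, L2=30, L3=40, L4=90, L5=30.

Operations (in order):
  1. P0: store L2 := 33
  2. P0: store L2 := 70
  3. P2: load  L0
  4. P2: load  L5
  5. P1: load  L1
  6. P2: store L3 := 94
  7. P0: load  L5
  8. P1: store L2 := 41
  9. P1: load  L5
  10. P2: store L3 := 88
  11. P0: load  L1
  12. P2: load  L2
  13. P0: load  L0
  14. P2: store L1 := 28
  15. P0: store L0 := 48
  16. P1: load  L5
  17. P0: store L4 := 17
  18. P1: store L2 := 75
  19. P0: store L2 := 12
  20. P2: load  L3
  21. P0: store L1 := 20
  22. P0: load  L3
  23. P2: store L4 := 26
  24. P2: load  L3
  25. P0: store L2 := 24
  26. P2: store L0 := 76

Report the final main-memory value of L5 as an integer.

memory[L5] = 30

1. P0: store L2 := 33  bus=[BusRdX]  L2: P0=M P1=I P2=I  mem[L2]=30
2. P0: store L2 := 70  bus=[-]  L2: P0=M P1=I P2=I  mem[L2]=30
3. P2: load  L0  bus=[BusRd]  L0: P0=I P1=I P2=E  mem[L0]=10
4. P2: load  L5  bus=[BusRd]  L5: P0=I P1=I P2=E  mem[L5]=30
5. P1: load  L1  bus=[BusRd]  L1: P0=I P1=E P2=I  mem[L1]=50
6. P2: store L3 := 94  bus=[BusRdX]  L3: P0=I P1=I P2=M  mem[L3]=40
7. P0: load  L5  bus=[BusRd]  L5: P0=S P1=I P2=S  mem[L5]=30
8. P1: store L2 := 41  bus=[BusRdX,Flush]  L2: P0=I P1=M P2=I  mem[L2]=70
9. P1: load  L5  bus=[BusRd]  L5: P0=S P1=S P2=S  mem[L5]=30
10. P2: store L3 := 88  bus=[-]  L3: P0=I P1=I P2=M  mem[L3]=40
11. P0: load  L1  bus=[BusRd]  L1: P0=S P1=S P2=I  mem[L1]=50
12. P2: load  L2  bus=[BusRd,Flush]  L2: P0=I P1=S P2=S  mem[L2]=41
13. P0: load  L0  bus=[BusRd]  L0: P0=S P1=I P2=S  mem[L0]=10
14. P2: store L1 := 28  bus=[BusRdX]  L1: P0=I P1=I P2=M  mem[L1]=50
15. P0: store L0 := 48  bus=[BusUpgr]  L0: P0=M P1=I P2=I  mem[L0]=10
16. P1: load  L5  bus=[-]  L5: P0=S P1=S P2=S  mem[L5]=30
17. P0: store L4 := 17  bus=[BusRdX]  L4: P0=M P1=I P2=I  mem[L4]=90
18. P1: store L2 := 75  bus=[BusUpgr]  L2: P0=I P1=M P2=I  mem[L2]=41
19. P0: store L2 := 12  bus=[BusRdX,Flush]  L2: P0=M P1=I P2=I  mem[L2]=75
20. P2: load  L3  bus=[-]  L3: P0=I P1=I P2=M  mem[L3]=40
21. P0: store L1 := 20  bus=[BusRdX,Flush]  L1: P0=M P1=I P2=I  mem[L1]=28
22. P0: load  L3  bus=[BusRd,Flush]  L3: P0=S P1=I P2=S  mem[L3]=88
23. P2: store L4 := 26  bus=[BusRdX,Flush]  L4: P0=I P1=I P2=M  mem[L4]=17
24. P2: load  L3  bus=[-]  L3: P0=S P1=I P2=S  mem[L3]=88
25. P0: store L2 := 24  bus=[-]  L2: P0=M P1=I P2=I  mem[L2]=75
26. P2: store L0 := 76  bus=[BusRdX,Flush]  L0: P0=I P1=I P2=M  mem[L0]=48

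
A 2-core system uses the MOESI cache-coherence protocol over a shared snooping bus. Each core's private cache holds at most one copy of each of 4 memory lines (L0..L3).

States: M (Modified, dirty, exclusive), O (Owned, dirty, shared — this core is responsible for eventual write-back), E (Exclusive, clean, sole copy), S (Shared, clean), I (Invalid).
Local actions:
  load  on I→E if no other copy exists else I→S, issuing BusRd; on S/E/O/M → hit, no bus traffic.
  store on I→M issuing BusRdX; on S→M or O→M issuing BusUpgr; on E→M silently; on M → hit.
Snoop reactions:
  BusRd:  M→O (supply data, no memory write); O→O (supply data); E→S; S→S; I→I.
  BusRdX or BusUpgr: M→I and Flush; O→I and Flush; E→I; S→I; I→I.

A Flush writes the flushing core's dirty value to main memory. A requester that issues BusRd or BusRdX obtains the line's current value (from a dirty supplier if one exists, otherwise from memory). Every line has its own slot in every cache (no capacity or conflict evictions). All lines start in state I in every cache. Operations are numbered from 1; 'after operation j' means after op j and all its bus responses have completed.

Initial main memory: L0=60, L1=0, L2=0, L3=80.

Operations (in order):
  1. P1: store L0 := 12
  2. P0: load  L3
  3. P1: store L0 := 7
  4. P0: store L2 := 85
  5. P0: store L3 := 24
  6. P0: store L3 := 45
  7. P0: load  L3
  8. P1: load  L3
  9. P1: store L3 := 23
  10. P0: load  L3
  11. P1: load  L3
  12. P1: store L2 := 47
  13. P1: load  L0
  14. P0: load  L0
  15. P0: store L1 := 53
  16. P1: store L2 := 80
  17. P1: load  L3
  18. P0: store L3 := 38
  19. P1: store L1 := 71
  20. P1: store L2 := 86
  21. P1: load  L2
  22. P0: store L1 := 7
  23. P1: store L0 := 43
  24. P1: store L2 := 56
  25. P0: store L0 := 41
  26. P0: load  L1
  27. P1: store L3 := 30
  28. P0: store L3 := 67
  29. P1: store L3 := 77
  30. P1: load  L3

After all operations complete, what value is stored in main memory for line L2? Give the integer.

memory[L2] = 85

[1] P1: store L0 := 12 | P0:I, P1:M(12) | bus: BusRdX
[2] P0: load  L3 | P0:E(80), P1:I | bus: BusRd
[3] P1: store L0 := 7 | P0:I, P1:M(7) | bus: none
[4] P0: store L2 := 85 | P0:M(85), P1:I | bus: BusRdX
[5] P0: store L3 := 24 | P0:M(24), P1:I | bus: none
[6] P0: store L3 := 45 | P0:M(45), P1:I | bus: none
[7] P0: load  L3 | P0:M(45), P1:I | bus: none
[8] P1: load  L3 | P0:O(45), P1:S(45) | bus: BusRd
[9] P1: store L3 := 23 | P0:I, P1:M(23) | bus: BusUpgr,Flush
[10] P0: load  L3 | P0:S(23), P1:O(23) | bus: BusRd
[11] P1: load  L3 | P0:S(23), P1:O(23) | bus: none
[12] P1: store L2 := 47 | P0:I, P1:M(47) | bus: BusRdX,Flush
[13] P1: load  L0 | P0:I, P1:M(7) | bus: none
[14] P0: load  L0 | P0:S(7), P1:O(7) | bus: BusRd
[15] P0: store L1 := 53 | P0:M(53), P1:I | bus: BusRdX
[16] P1: store L2 := 80 | P0:I, P1:M(80) | bus: none
[17] P1: load  L3 | P0:S(23), P1:O(23) | bus: none
[18] P0: store L3 := 38 | P0:M(38), P1:I | bus: BusUpgr,Flush
[19] P1: store L1 := 71 | P0:I, P1:M(71) | bus: BusRdX,Flush
[20] P1: store L2 := 86 | P0:I, P1:M(86) | bus: none
[21] P1: load  L2 | P0:I, P1:M(86) | bus: none
[22] P0: store L1 := 7 | P0:M(7), P1:I | bus: BusRdX,Flush
[23] P1: store L0 := 43 | P0:I, P1:M(43) | bus: BusUpgr
[24] P1: store L2 := 56 | P0:I, P1:M(56) | bus: none
[25] P0: store L0 := 41 | P0:M(41), P1:I | bus: BusRdX,Flush
[26] P0: load  L1 | P0:M(7), P1:I | bus: none
[27] P1: store L3 := 30 | P0:I, P1:M(30) | bus: BusRdX,Flush
[28] P0: store L3 := 67 | P0:M(67), P1:I | bus: BusRdX,Flush
[29] P1: store L3 := 77 | P0:I, P1:M(77) | bus: BusRdX,Flush
[30] P1: load  L3 | P0:I, P1:M(77) | bus: none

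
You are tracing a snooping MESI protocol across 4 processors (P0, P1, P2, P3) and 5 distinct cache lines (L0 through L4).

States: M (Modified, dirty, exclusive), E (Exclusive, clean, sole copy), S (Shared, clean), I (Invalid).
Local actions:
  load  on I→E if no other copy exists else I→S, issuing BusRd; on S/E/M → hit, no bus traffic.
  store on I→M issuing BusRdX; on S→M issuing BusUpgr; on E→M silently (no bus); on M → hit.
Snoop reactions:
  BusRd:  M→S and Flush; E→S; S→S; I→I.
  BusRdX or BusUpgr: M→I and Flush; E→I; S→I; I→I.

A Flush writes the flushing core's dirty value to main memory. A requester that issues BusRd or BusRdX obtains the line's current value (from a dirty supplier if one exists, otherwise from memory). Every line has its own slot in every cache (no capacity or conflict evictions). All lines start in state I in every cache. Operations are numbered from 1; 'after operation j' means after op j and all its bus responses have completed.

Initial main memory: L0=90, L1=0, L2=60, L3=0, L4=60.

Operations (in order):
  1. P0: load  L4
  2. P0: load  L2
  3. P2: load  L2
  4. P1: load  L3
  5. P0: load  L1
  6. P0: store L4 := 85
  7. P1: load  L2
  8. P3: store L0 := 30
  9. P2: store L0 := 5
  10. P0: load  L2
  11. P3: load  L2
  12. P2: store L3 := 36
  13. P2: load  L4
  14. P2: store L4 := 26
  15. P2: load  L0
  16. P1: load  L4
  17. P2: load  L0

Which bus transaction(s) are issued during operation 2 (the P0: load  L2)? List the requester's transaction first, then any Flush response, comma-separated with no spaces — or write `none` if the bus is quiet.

bus = BusRd

  op1 P0: load  L4 → E/I/I/I on L4; bus BusRd; mem=60
  op2 P0: load  L2 → E/I/I/I on L2; bus BusRd; mem=60
  op3 P2: load  L2 → S/I/S/I on L2; bus BusRd; mem=60
  op4 P1: load  L3 → I/E/I/I on L3; bus BusRd; mem=0
  op5 P0: load  L1 → E/I/I/I on L1; bus BusRd; mem=0
  op6 P0: store L4 := 85 → M/I/I/I on L4; bus (none); mem=60
  op7 P1: load  L2 → S/S/S/I on L2; bus BusRd; mem=60
  op8 P3: store L0 := 30 → I/I/I/M on L0; bus BusRdX; mem=90
  op9 P2: store L0 := 5 → I/I/M/I on L0; bus BusRdX Flush; mem=30
  op10 P0: load  L2 → S/S/S/I on L2; bus (none); mem=60
  op11 P3: load  L2 → S/S/S/S on L2; bus BusRd; mem=60
  op12 P2: store L3 := 36 → I/I/M/I on L3; bus BusRdX; mem=0
  op13 P2: load  L4 → S/I/S/I on L4; bus BusRd Flush; mem=85
  op14 P2: store L4 := 26 → I/I/M/I on L4; bus BusUpgr; mem=85
  op15 P2: load  L0 → I/I/M/I on L0; bus (none); mem=30
  op16 P1: load  L4 → I/S/S/I on L4; bus BusRd Flush; mem=26
  op17 P2: load  L0 → I/I/M/I on L0; bus (none); mem=30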